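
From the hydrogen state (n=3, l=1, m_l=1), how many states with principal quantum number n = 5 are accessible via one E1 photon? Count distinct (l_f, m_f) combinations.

4

E1 requires Δl = ±1, so l_f ∈ {0, 2}; with 0 ≤ l_f ≤ n_f−1 = 4, the allowed l_f values are {0, 2}.
For l_f = 0: m_f ∈ {m_i−1, m_i, m_i+1} ∩ [−0, 0] = {0} → 1 state.
For l_f = 2: m_f ∈ {m_i−1, m_i, m_i+1} ∩ [−2, 2] = {0, 1, 2} → 3 states.
Total: 4.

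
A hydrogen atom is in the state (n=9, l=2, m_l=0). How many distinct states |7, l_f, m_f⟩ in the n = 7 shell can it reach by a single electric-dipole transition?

E1 requires Δl = ±1, so l_f ∈ {1, 3}; with 0 ≤ l_f ≤ n_f−1 = 6, the allowed l_f values are {1, 3}.
For l_f = 1: m_f ∈ {m_i−1, m_i, m_i+1} ∩ [−1, 1] = {-1, 0, 1} → 3 states.
For l_f = 3: m_f ∈ {m_i−1, m_i, m_i+1} ∩ [−3, 3] = {-1, 0, 1} → 3 states.
Total: 6.

6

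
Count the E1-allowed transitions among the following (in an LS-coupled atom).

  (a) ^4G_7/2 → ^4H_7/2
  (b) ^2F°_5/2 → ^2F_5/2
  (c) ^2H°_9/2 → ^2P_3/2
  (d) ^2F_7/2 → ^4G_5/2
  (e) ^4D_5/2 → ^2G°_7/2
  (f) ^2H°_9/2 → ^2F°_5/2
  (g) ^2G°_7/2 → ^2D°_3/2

(a) forbidden (parity fails)
(b) allowed
(c) forbidden (ΔL, ΔJ fail)
(d) forbidden (parity, ΔS fail)
(e) forbidden (ΔS, ΔL fail)
(f) forbidden (parity, ΔL, ΔJ fail)
(g) forbidden (parity, ΔL, ΔJ fail)
Total allowed: 1 of 7.

1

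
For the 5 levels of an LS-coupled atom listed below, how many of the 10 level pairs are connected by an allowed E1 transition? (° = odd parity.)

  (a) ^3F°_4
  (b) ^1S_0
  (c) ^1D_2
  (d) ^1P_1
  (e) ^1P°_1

(a)–(b): forbidden (ΔS, ΔL, ΔJ).
(a)–(c): forbidden (ΔS, ΔJ).
(a)–(d): forbidden (ΔS, ΔL, ΔJ).
(a)–(e): forbidden (parity, ΔS, ΔL, ΔJ).
(b)–(c): forbidden (parity, ΔL, ΔJ).
(b)–(d): forbidden (parity).
(b)–(e): allowed.
(c)–(d): forbidden (parity).
(c)–(e): allowed.
(d)–(e): allowed.
Allowed pairs: 3 of 10.

3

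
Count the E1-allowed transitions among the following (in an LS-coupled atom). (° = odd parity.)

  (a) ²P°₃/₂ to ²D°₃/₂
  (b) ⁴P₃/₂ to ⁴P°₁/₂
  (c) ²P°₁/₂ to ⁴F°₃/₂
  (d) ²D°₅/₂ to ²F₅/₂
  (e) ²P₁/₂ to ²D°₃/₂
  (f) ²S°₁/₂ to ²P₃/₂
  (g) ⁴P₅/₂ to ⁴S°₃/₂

5

(a) forbidden (parity fails)
(b) allowed
(c) forbidden (parity, ΔS, ΔL fail)
(d) allowed
(e) allowed
(f) allowed
(g) allowed
Total allowed: 5 of 7.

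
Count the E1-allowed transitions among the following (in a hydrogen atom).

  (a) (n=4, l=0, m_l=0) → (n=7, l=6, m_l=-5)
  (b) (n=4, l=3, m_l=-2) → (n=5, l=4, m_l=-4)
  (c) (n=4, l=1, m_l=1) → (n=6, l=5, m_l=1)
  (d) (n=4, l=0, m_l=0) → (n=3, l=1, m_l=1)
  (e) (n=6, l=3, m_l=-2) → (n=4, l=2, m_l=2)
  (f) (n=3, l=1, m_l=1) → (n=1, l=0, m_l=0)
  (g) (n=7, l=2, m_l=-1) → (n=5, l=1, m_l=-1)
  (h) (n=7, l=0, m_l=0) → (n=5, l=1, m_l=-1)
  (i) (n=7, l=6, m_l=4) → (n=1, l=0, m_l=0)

(a) forbidden — Δl = +6 (E1 requires Δl = ±1); Δm_l = -5 (E1 requires Δm_l = 0, ±1)
(b) forbidden — Δm_l = -2 (E1 requires Δm_l = 0, ±1)
(c) forbidden — Δl = +4 (E1 requires Δl = ±1)
(d) allowed
(e) forbidden — Δm_l = +4 (E1 requires Δm_l = 0, ±1)
(f) allowed
(g) allowed
(h) allowed
(i) forbidden — Δl = -6 (E1 requires Δl = ±1); Δm_l = -4 (E1 requires Δm_l = 0, ±1)
Total allowed: 4 of 9.

4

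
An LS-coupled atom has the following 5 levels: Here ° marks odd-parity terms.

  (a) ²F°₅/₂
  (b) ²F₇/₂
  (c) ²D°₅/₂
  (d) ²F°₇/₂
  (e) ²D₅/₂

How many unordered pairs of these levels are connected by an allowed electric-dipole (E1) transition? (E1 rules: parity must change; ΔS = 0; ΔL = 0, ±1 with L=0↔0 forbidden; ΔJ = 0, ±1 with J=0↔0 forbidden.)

(a)–(b): allowed.
(a)–(c): forbidden (parity).
(a)–(d): forbidden (parity).
(a)–(e): allowed.
(b)–(c): allowed.
(b)–(d): allowed.
(b)–(e): forbidden (parity).
(c)–(d): forbidden (parity).
(c)–(e): allowed.
(d)–(e): allowed.
Allowed pairs: 6 of 10.

6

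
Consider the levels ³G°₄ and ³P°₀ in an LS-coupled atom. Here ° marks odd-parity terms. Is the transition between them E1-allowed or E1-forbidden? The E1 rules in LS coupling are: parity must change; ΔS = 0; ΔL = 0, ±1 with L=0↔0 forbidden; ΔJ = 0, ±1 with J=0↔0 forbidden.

Parity must change: odd → odd — fails.
ΔS = 0: S: 1 → 1 — ok.
ΔL = 0, ±1 (not L=0↔0): L: 4 → 1, ΔL = -3 — fails.
ΔJ = 0, ±1 (not J=0↔0): J: 4 → 0, ΔJ = -4 — fails.
Rule(s) violated: parity, ΔL, ΔJ.

forbidden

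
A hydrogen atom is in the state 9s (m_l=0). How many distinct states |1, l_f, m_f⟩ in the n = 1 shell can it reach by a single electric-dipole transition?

0

E1 requires l_f ∈ {-1, 1}, but neither lies in [0, 0], so no final state is reachable.
Total: 0.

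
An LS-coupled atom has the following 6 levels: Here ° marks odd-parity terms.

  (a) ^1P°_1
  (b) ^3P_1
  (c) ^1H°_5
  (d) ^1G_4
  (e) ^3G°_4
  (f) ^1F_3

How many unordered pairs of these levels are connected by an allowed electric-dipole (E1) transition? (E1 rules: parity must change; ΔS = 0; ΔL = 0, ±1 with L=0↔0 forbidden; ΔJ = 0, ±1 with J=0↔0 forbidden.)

1

(a)–(b): forbidden (ΔS).
(a)–(c): forbidden (parity, ΔL, ΔJ).
(a)–(d): forbidden (ΔL, ΔJ).
(a)–(e): forbidden (parity, ΔS, ΔL, ΔJ).
(a)–(f): forbidden (ΔL, ΔJ).
(b)–(c): forbidden (ΔS, ΔL, ΔJ).
(b)–(d): forbidden (parity, ΔS, ΔL, ΔJ).
(b)–(e): forbidden (ΔL, ΔJ).
(b)–(f): forbidden (parity, ΔS, ΔL, ΔJ).
(c)–(d): allowed.
(c)–(e): forbidden (parity, ΔS).
(c)–(f): forbidden (ΔL, ΔJ).
(d)–(e): forbidden (ΔS).
(d)–(f): forbidden (parity).
(e)–(f): forbidden (ΔS).
Allowed pairs: 1 of 15.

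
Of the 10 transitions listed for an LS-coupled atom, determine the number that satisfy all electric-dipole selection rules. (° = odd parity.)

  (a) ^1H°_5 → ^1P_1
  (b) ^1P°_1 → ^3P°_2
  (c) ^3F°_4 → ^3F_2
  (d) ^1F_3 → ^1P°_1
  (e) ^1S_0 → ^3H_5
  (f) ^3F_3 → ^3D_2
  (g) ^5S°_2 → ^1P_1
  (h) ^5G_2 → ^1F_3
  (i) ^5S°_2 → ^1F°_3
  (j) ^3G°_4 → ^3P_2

(a) forbidden (ΔL, ΔJ fail)
(b) forbidden (parity, ΔS fail)
(c) forbidden (ΔJ fails)
(d) forbidden (ΔL, ΔJ fail)
(e) forbidden (parity, ΔS, ΔL, ΔJ fail)
(f) forbidden (parity fails)
(g) forbidden (ΔS fails)
(h) forbidden (parity, ΔS fail)
(i) forbidden (parity, ΔS, ΔL fail)
(j) forbidden (ΔL, ΔJ fail)
Total allowed: 0 of 10.

0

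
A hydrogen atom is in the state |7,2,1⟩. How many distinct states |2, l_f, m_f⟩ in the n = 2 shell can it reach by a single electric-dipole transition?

E1 requires Δl = ±1, so l_f ∈ {1, 3}; with 0 ≤ l_f ≤ n_f−1 = 1, the allowed l_f values are {1}.
For l_f = 1: m_f ∈ {m_i−1, m_i, m_i+1} ∩ [−1, 1] = {0, 1} → 2 states.
Total: 2.

2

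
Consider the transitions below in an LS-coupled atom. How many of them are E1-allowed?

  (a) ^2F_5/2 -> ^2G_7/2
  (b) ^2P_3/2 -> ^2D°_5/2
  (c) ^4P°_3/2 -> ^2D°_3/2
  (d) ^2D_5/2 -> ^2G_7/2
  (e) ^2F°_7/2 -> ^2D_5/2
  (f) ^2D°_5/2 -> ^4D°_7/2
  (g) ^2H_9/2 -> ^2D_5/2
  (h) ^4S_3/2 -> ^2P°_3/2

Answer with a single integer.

2

(a) forbidden (parity fails)
(b) allowed
(c) forbidden (parity, ΔS fail)
(d) forbidden (parity, ΔL fail)
(e) allowed
(f) forbidden (parity, ΔS fail)
(g) forbidden (parity, ΔL, ΔJ fail)
(h) forbidden (ΔS fails)
Total allowed: 2 of 8.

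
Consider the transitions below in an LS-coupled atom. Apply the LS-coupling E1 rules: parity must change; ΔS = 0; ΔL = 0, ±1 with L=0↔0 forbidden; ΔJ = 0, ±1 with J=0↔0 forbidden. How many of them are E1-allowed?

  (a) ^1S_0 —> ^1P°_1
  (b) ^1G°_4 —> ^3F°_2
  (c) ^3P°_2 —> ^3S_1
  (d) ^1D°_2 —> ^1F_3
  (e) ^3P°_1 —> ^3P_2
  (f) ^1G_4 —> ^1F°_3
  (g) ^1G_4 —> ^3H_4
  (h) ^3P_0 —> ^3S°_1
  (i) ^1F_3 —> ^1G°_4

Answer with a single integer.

7

(a) allowed
(b) forbidden (parity, ΔS, ΔJ fail)
(c) allowed
(d) allowed
(e) allowed
(f) allowed
(g) forbidden (parity, ΔS fail)
(h) allowed
(i) allowed
Total allowed: 7 of 9.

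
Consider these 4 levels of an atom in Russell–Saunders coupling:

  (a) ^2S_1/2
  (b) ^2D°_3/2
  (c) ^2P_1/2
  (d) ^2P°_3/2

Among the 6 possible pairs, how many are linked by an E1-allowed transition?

3

(a)–(b): forbidden (ΔL).
(a)–(c): forbidden (parity).
(a)–(d): allowed.
(b)–(c): allowed.
(b)–(d): forbidden (parity).
(c)–(d): allowed.
Allowed pairs: 3 of 6.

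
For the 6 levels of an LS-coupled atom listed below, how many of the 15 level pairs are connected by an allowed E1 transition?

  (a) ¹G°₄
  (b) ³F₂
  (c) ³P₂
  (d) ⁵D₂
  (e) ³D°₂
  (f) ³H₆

2

(a)–(b): forbidden (ΔS, ΔJ).
(a)–(c): forbidden (ΔS, ΔL, ΔJ).
(a)–(d): forbidden (ΔS, ΔL, ΔJ).
(a)–(e): forbidden (parity, ΔS, ΔL, ΔJ).
(a)–(f): forbidden (ΔS, ΔJ).
(b)–(c): forbidden (parity, ΔL).
(b)–(d): forbidden (parity, ΔS).
(b)–(e): allowed.
(b)–(f): forbidden (parity, ΔL, ΔJ).
(c)–(d): forbidden (parity, ΔS).
(c)–(e): allowed.
(c)–(f): forbidden (parity, ΔL, ΔJ).
(d)–(e): forbidden (ΔS).
(d)–(f): forbidden (parity, ΔS, ΔL, ΔJ).
(e)–(f): forbidden (ΔL, ΔJ).
Allowed pairs: 2 of 15.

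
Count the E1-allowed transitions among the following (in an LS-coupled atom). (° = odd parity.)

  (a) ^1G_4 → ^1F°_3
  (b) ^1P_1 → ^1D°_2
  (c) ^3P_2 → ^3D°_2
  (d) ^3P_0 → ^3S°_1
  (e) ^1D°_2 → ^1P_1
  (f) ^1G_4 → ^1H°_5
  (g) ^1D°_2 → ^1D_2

(a) allowed
(b) allowed
(c) allowed
(d) allowed
(e) allowed
(f) allowed
(g) allowed
Total allowed: 7 of 7.

7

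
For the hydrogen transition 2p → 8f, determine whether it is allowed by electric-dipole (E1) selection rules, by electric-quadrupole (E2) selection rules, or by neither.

E2

Δl = 3 − 1 = +2; l_i + l_f = 4.
E1 (Δl = ±1): not satisfied.
E2 (Δl = 0,±2, l_i+l_f ≥ 2): satisfied.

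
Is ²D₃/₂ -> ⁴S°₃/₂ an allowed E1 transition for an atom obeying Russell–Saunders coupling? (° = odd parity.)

forbidden

Parity must change: even → odd — satisfied.
ΔS = 0: S: 1/2 → 3/2 — violated.
ΔL = 0, ±1 (not L=0↔0): L: 2 → 0, ΔL = -2 — violated.
ΔJ = 0, ±1 (not J=0↔0): J: 3/2 → 3/2, ΔJ = +0 — satisfied.
Rule(s) violated: ΔS, ΔL.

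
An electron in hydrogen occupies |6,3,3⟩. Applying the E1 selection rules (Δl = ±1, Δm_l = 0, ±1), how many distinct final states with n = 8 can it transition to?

4

E1 requires Δl = ±1, so l_f ∈ {2, 4}; with 0 ≤ l_f ≤ n_f−1 = 7, the allowed l_f values are {2, 4}.
For l_f = 2: m_f ∈ {m_i−1, m_i, m_i+1} ∩ [−2, 2] = {2} → 1 state.
For l_f = 4: m_f ∈ {m_i−1, m_i, m_i+1} ∩ [−4, 4] = {2, 3, 4} → 3 states.
Total: 4.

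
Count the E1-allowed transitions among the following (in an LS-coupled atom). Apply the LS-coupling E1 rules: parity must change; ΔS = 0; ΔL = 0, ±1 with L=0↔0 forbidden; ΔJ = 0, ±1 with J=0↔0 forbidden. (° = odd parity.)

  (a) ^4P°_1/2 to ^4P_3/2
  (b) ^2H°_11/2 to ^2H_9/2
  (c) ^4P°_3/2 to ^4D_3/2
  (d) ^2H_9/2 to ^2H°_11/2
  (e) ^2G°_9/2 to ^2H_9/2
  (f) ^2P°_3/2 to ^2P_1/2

6

(a) allowed
(b) allowed
(c) allowed
(d) allowed
(e) allowed
(f) allowed
Total allowed: 6 of 6.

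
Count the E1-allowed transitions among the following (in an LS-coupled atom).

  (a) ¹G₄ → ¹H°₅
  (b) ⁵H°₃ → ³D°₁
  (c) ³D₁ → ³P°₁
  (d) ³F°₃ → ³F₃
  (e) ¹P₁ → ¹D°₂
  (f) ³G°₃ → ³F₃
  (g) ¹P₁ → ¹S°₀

(a) allowed
(b) forbidden (parity, ΔS, ΔL, ΔJ fail)
(c) allowed
(d) allowed
(e) allowed
(f) allowed
(g) allowed
Total allowed: 6 of 7.

6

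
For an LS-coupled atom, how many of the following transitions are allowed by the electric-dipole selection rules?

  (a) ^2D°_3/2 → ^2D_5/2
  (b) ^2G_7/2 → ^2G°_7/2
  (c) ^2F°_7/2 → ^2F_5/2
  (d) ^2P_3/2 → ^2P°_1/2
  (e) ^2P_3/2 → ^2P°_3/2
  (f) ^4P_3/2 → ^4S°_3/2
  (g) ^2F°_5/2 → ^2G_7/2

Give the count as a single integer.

(a) allowed
(b) allowed
(c) allowed
(d) allowed
(e) allowed
(f) allowed
(g) allowed
Total allowed: 7 of 7.

7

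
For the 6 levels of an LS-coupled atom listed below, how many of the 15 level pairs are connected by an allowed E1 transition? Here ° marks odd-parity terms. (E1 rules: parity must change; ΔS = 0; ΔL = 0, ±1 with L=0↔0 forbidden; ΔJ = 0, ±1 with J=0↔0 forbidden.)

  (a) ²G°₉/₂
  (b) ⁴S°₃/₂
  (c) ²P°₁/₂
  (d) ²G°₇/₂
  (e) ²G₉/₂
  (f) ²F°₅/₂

(a)–(b): forbidden (parity, ΔS, ΔL, ΔJ).
(a)–(c): forbidden (parity, ΔL, ΔJ).
(a)–(d): forbidden (parity).
(a)–(e): allowed.
(a)–(f): forbidden (parity, ΔJ).
(b)–(c): forbidden (parity, ΔS).
(b)–(d): forbidden (parity, ΔS, ΔL, ΔJ).
(b)–(e): forbidden (ΔS, ΔL, ΔJ).
(b)–(f): forbidden (parity, ΔS, ΔL).
(c)–(d): forbidden (parity, ΔL, ΔJ).
(c)–(e): forbidden (ΔL, ΔJ).
(c)–(f): forbidden (parity, ΔL, ΔJ).
(d)–(e): allowed.
(d)–(f): forbidden (parity).
(e)–(f): forbidden (ΔJ).
Allowed pairs: 2 of 15.

2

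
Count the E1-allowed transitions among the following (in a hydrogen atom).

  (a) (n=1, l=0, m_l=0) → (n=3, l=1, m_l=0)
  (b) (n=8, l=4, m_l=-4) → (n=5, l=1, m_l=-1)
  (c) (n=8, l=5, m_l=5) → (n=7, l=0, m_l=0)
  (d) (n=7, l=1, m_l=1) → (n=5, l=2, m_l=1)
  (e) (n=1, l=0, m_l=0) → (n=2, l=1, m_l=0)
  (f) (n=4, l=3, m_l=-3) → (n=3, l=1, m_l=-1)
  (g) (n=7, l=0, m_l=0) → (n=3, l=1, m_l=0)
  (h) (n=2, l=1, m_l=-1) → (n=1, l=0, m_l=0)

(a) allowed
(b) forbidden — Δl = -3 (E1 requires Δl = ±1); Δm_l = +3 (E1 requires Δm_l = 0, ±1)
(c) forbidden — Δl = -5 (E1 requires Δl = ±1); Δm_l = -5 (E1 requires Δm_l = 0, ±1)
(d) allowed
(e) allowed
(f) forbidden — Δl = -2 (E1 requires Δl = ±1); Δm_l = +2 (E1 requires Δm_l = 0, ±1)
(g) allowed
(h) allowed
Total allowed: 5 of 8.

5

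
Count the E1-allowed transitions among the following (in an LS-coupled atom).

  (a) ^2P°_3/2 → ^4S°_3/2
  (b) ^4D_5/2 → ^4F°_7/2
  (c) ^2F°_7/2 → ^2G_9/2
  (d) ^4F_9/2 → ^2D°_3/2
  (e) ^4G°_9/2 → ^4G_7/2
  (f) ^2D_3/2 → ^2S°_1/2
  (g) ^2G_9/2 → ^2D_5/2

(a) forbidden (parity, ΔS fail)
(b) allowed
(c) allowed
(d) forbidden (ΔS, ΔJ fail)
(e) allowed
(f) forbidden (ΔL fails)
(g) forbidden (parity, ΔL, ΔJ fail)
Total allowed: 3 of 7.

3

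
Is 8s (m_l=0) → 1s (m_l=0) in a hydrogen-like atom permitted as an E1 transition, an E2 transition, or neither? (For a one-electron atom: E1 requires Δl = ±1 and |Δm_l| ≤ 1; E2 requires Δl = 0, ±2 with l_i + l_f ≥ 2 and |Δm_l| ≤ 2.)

Δl = 0 − 0 = +0; l_i + l_f = 0.
Δm_l = +0.
E1 (Δl = ±1, |Δm_l| ≤ 1): not satisfied.
E2 (Δl = 0,±2, l_i+l_f ≥ 2, |Δm_l| ≤ 2): not satisfied.

neither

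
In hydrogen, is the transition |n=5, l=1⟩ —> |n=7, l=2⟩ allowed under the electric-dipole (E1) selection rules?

Δl = 2 − 1 = +1; the E1 rule Δl = ±1 is ✓.
All E1 selection rules are satisfied.

allowed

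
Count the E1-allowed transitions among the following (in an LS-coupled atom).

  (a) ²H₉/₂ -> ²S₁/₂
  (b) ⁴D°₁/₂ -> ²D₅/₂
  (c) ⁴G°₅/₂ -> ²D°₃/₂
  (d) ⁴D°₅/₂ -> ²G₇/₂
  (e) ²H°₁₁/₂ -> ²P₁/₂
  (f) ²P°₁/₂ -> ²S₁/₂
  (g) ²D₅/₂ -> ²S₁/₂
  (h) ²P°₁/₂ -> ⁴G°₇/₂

1

(a) forbidden (parity, ΔL, ΔJ fail)
(b) forbidden (ΔS, ΔJ fail)
(c) forbidden (parity, ΔS, ΔL fail)
(d) forbidden (ΔS, ΔL fail)
(e) forbidden (ΔL, ΔJ fail)
(f) allowed
(g) forbidden (parity, ΔL, ΔJ fail)
(h) forbidden (parity, ΔS, ΔL, ΔJ fail)
Total allowed: 1 of 8.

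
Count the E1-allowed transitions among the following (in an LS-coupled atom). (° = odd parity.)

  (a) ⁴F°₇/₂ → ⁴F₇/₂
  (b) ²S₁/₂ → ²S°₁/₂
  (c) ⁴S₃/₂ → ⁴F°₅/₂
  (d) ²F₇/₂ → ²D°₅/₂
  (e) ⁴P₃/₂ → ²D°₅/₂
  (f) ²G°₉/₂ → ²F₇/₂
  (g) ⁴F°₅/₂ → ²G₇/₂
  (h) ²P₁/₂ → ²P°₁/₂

4

(a) allowed
(b) forbidden (ΔL fails)
(c) forbidden (ΔL fails)
(d) allowed
(e) forbidden (ΔS fails)
(f) allowed
(g) forbidden (ΔS fails)
(h) allowed
Total allowed: 4 of 8.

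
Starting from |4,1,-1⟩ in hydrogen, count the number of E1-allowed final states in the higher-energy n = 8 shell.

4

E1 requires Δl = ±1, so l_f ∈ {0, 2}; with 0 ≤ l_f ≤ n_f−1 = 7, the allowed l_f values are {0, 2}.
For l_f = 0: m_f ∈ {m_i−1, m_i, m_i+1} ∩ [−0, 0] = {0} → 1 state.
For l_f = 2: m_f ∈ {m_i−1, m_i, m_i+1} ∩ [−2, 2] = {-2, -1, 0} → 3 states.
Total: 4.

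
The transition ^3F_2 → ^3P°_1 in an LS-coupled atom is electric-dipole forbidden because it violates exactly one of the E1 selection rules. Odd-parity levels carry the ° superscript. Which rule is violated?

Parity must change: even → odd — passes.
ΔS = 0: S: 1 → 1 — passes.
ΔL = 0, ±1 (not L=0↔0): L: 3 → 1, ΔL = -2 — fails.
ΔJ = 0, ±1 (not J=0↔0): J: 2 → 1, ΔJ = -1 — passes.

the ΔL = 0, ±1 rule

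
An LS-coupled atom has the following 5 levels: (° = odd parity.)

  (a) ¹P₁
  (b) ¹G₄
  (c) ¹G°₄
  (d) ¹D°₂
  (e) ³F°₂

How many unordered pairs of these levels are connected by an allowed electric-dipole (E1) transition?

(a)–(b): forbidden (parity, ΔL, ΔJ).
(a)–(c): forbidden (ΔL, ΔJ).
(a)–(d): allowed.
(a)–(e): forbidden (ΔS, ΔL).
(b)–(c): allowed.
(b)–(d): forbidden (ΔL, ΔJ).
(b)–(e): forbidden (ΔS, ΔJ).
(c)–(d): forbidden (parity, ΔL, ΔJ).
(c)–(e): forbidden (parity, ΔS, ΔJ).
(d)–(e): forbidden (parity, ΔS).
Allowed pairs: 2 of 10.

2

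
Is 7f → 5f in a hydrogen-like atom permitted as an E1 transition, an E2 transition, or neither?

Δl = 3 − 3 = +0; l_i + l_f = 6.
E1 (Δl = ±1): not satisfied.
E2 (Δl = 0,±2, l_i+l_f ≥ 2): satisfied.

E2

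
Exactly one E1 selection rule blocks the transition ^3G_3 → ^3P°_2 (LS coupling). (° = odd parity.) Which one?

the ΔL = 0, ±1 rule

Parity must change: even → odd — ok.
ΔS = 0: S: 1 → 1 — ok.
ΔL = 0, ±1 (not L=0↔0): L: 4 → 1, ΔL = -3 — fails.
ΔJ = 0, ±1 (not J=0↔0): J: 3 → 2, ΔJ = -1 — ok.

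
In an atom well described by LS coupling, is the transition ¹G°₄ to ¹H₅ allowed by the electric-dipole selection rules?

allowed

Reading off the term symbols: S 0→0, L 4→5, J 4→5, parity odd→even.
Parity must change: odd → even — ok.
ΔS = 0: S: 0 → 0 — ok.
ΔL = 0, ±1 (not L=0↔0): L: 4 → 5, ΔL = +1 — ok.
ΔJ = 0, ±1 (not J=0↔0): J: 4 → 5, ΔJ = +1 — ok.
All four E1 rules are satisfied.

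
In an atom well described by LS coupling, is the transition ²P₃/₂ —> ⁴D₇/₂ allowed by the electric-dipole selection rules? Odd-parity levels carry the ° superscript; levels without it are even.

forbidden

Initial level: S=1/2, L=1, J=3/2, parity even. Final level: S=3/2, L=2, J=7/2, parity even.
Parity must change: even → even — ✗.
ΔS = 0: S: 1/2 → 3/2 — ✗.
ΔL = 0, ±1 (not L=0↔0): L: 1 → 2, ΔL = +1 — ✓.
ΔJ = 0, ±1 (not J=0↔0): J: 3/2 → 7/2, ΔJ = +2 — ✗.
Rule(s) violated: parity, ΔS, ΔJ.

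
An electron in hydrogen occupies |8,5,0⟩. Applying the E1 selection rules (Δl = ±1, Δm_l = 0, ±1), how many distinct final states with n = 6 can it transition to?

3

E1 requires Δl = ±1, so l_f ∈ {4, 6}; with 0 ≤ l_f ≤ n_f−1 = 5, the allowed l_f values are {4}.
For l_f = 4: m_f ∈ {m_i−1, m_i, m_i+1} ∩ [−4, 4] = {-1, 0, 1} → 3 states.
Total: 3.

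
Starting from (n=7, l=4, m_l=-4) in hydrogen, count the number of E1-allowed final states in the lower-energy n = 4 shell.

E1 requires Δl = ±1, so l_f ∈ {3, 5}; with 0 ≤ l_f ≤ n_f−1 = 3, the allowed l_f values are {3}.
For l_f = 3: m_f ∈ {m_i−1, m_i, m_i+1} ∩ [−3, 3] = {-3} → 1 state.
Total: 1.

1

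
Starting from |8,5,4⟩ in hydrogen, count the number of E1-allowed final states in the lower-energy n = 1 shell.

E1 requires l_f ∈ {4, 6}, but neither lies in [0, 0], so no final state is reachable.
Total: 0.

0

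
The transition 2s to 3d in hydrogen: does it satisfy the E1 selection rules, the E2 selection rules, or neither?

Δl = 2 − 0 = +2; l_i + l_f = 2.
E1 (Δl = ±1): not satisfied.
E2 (Δl = 0,±2, l_i+l_f ≥ 2): satisfied.

E2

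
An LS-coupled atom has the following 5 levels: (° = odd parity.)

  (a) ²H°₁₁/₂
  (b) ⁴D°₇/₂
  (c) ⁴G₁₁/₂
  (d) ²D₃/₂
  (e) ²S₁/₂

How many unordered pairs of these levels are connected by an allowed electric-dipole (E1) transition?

(a)–(b): forbidden (parity, ΔS, ΔL, ΔJ).
(a)–(c): forbidden (ΔS).
(a)–(d): forbidden (ΔL, ΔJ).
(a)–(e): forbidden (ΔL, ΔJ).
(b)–(c): forbidden (ΔL, ΔJ).
(b)–(d): forbidden (ΔS, ΔJ).
(b)–(e): forbidden (ΔS, ΔL, ΔJ).
(c)–(d): forbidden (parity, ΔS, ΔL, ΔJ).
(c)–(e): forbidden (parity, ΔS, ΔL, ΔJ).
(d)–(e): forbidden (parity, ΔL).
Allowed pairs: 0 of 10.

0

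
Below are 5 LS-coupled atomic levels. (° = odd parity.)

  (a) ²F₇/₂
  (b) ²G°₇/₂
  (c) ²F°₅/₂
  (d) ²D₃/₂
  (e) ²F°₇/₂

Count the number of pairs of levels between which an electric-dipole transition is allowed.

4

(a)–(b): allowed.
(a)–(c): allowed.
(a)–(d): forbidden (parity, ΔJ).
(a)–(e): allowed.
(b)–(c): forbidden (parity).
(b)–(d): forbidden (ΔL, ΔJ).
(b)–(e): forbidden (parity).
(c)–(d): allowed.
(c)–(e): forbidden (parity).
(d)–(e): forbidden (ΔJ).
Allowed pairs: 4 of 10.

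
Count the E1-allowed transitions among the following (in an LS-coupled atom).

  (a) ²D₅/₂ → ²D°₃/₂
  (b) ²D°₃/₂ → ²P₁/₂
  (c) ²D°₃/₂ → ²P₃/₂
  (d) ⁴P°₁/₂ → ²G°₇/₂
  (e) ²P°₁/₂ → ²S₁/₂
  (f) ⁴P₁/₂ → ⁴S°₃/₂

(a) allowed
(b) allowed
(c) allowed
(d) forbidden (parity, ΔS, ΔL, ΔJ fail)
(e) allowed
(f) allowed
Total allowed: 5 of 6.

5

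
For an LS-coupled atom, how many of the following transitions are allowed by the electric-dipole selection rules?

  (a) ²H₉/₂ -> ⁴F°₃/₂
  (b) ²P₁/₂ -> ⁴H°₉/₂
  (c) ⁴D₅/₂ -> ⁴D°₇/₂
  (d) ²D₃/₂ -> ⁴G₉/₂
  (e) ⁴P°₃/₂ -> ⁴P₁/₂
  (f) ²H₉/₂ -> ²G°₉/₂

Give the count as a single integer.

3

(a) forbidden (ΔS, ΔL, ΔJ fail)
(b) forbidden (ΔS, ΔL, ΔJ fail)
(c) allowed
(d) forbidden (parity, ΔS, ΔL, ΔJ fail)
(e) allowed
(f) allowed
Total allowed: 3 of 6.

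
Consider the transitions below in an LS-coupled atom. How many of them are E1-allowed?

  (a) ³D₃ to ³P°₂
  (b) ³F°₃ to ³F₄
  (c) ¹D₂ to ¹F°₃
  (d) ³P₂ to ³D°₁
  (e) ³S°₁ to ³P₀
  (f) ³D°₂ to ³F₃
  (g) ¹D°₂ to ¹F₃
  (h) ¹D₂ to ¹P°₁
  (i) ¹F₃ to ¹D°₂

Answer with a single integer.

(a) allowed
(b) allowed
(c) allowed
(d) allowed
(e) allowed
(f) allowed
(g) allowed
(h) allowed
(i) allowed
Total allowed: 9 of 9.

9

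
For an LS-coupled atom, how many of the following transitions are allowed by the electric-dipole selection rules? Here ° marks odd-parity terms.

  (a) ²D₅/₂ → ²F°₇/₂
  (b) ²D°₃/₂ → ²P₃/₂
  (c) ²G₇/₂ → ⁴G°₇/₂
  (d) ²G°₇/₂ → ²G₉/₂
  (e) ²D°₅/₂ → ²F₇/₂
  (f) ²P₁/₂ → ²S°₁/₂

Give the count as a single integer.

(a) allowed
(b) allowed
(c) forbidden (ΔS fails)
(d) allowed
(e) allowed
(f) allowed
Total allowed: 5 of 6.

5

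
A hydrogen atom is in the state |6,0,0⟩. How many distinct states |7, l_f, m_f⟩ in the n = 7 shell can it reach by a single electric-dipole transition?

3

E1 requires Δl = ±1, so l_f ∈ {-1, 1}; with 0 ≤ l_f ≤ n_f−1 = 6, the allowed l_f values are {1}.
For l_f = 1: m_f ∈ {m_i−1, m_i, m_i+1} ∩ [−1, 1] = {-1, 0, 1} → 3 states.
Total: 3.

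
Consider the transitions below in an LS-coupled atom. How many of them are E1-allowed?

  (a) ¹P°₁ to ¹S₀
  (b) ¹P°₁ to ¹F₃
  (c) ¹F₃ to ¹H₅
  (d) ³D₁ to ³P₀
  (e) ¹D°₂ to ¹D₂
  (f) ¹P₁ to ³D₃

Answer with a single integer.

2

(a) allowed
(b) forbidden (ΔL, ΔJ fail)
(c) forbidden (parity, ΔL, ΔJ fail)
(d) forbidden (parity fails)
(e) allowed
(f) forbidden (parity, ΔS, ΔJ fail)
Total allowed: 2 of 6.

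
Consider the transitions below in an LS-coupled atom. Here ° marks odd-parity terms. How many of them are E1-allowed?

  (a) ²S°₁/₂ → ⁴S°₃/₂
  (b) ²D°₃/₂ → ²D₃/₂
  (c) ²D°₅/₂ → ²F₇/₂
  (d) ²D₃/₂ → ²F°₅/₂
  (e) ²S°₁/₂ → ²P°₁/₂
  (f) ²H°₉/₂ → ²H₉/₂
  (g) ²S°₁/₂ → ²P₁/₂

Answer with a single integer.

(a) forbidden (parity, ΔS, ΔL fail)
(b) allowed
(c) allowed
(d) allowed
(e) forbidden (parity fails)
(f) allowed
(g) allowed
Total allowed: 5 of 7.

5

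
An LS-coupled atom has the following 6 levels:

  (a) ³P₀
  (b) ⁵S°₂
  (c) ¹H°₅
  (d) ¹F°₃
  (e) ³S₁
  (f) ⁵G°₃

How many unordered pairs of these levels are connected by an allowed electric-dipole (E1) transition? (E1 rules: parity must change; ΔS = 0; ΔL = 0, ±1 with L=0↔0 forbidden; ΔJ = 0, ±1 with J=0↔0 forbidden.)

(a)–(b): forbidden (ΔS, ΔJ).
(a)–(c): forbidden (ΔS, ΔL, ΔJ).
(a)–(d): forbidden (ΔS, ΔL, ΔJ).
(a)–(e): forbidden (parity).
(a)–(f): forbidden (ΔS, ΔL, ΔJ).
(b)–(c): forbidden (parity, ΔS, ΔL, ΔJ).
(b)–(d): forbidden (parity, ΔS, ΔL).
(b)–(e): forbidden (ΔS, ΔL).
(b)–(f): forbidden (parity, ΔL).
(c)–(d): forbidden (parity, ΔL, ΔJ).
(c)–(e): forbidden (ΔS, ΔL, ΔJ).
(c)–(f): forbidden (parity, ΔS, ΔJ).
(d)–(e): forbidden (ΔS, ΔL, ΔJ).
(d)–(f): forbidden (parity, ΔS).
(e)–(f): forbidden (ΔS, ΔL, ΔJ).
Allowed pairs: 0 of 15.

0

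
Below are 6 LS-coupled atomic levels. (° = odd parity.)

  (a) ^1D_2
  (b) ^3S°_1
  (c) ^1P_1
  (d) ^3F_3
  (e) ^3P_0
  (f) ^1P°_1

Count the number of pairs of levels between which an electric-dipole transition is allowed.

3

(a)–(b): forbidden (ΔS, ΔL).
(a)–(c): forbidden (parity).
(a)–(d): forbidden (parity, ΔS).
(a)–(e): forbidden (parity, ΔS, ΔJ).
(a)–(f): allowed.
(b)–(c): forbidden (ΔS).
(b)–(d): forbidden (ΔL, ΔJ).
(b)–(e): allowed.
(b)–(f): forbidden (parity, ΔS).
(c)–(d): forbidden (parity, ΔS, ΔL, ΔJ).
(c)–(e): forbidden (parity, ΔS).
(c)–(f): allowed.
(d)–(e): forbidden (parity, ΔL, ΔJ).
(d)–(f): forbidden (ΔS, ΔL, ΔJ).
(e)–(f): forbidden (ΔS).
Allowed pairs: 3 of 15.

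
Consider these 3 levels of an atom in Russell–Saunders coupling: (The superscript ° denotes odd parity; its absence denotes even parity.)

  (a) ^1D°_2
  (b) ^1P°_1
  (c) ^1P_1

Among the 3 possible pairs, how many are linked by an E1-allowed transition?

2

(a)–(b): forbidden (parity).
(a)–(c): allowed.
(b)–(c): allowed.
Allowed pairs: 2 of 3.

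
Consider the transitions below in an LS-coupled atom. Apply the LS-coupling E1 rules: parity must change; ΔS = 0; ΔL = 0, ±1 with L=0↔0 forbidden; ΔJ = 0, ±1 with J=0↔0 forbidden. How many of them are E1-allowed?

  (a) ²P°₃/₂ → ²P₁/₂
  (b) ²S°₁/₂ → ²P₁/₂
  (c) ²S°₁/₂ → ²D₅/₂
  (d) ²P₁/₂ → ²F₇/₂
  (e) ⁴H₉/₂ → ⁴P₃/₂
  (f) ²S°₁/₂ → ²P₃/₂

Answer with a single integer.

(a) allowed
(b) allowed
(c) forbidden (ΔL, ΔJ fail)
(d) forbidden (parity, ΔL, ΔJ fail)
(e) forbidden (parity, ΔL, ΔJ fail)
(f) allowed
Total allowed: 3 of 6.

3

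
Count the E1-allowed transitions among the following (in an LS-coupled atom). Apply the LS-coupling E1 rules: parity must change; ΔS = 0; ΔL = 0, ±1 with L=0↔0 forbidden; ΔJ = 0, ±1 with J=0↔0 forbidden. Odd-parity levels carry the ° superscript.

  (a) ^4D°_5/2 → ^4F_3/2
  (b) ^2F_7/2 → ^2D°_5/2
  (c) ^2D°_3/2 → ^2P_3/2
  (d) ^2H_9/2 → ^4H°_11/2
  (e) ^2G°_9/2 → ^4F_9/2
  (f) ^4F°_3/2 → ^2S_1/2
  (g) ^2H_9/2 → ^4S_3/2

(a) allowed
(b) allowed
(c) allowed
(d) forbidden (ΔS fails)
(e) forbidden (ΔS fails)
(f) forbidden (ΔS, ΔL fail)
(g) forbidden (parity, ΔS, ΔL, ΔJ fail)
Total allowed: 3 of 7.

3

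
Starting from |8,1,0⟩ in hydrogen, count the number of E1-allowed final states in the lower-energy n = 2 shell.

E1 requires Δl = ±1, so l_f ∈ {0, 2}; with 0 ≤ l_f ≤ n_f−1 = 1, the allowed l_f values are {0}.
For l_f = 0: m_f ∈ {m_i−1, m_i, m_i+1} ∩ [−0, 0] = {0} → 1 state.
Total: 1.

1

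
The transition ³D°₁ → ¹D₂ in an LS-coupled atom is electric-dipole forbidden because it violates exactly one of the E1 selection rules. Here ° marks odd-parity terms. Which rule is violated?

Parity must change: odd → even — ✓.
ΔS = 0: S: 1 → 0 — ✗.
ΔL = 0, ±1 (not L=0↔0): L: 2 → 2, ΔL = +0 — ✓.
ΔJ = 0, ±1 (not J=0↔0): J: 1 → 2, ΔJ = +1 — ✓.

the ΔS = 0 rule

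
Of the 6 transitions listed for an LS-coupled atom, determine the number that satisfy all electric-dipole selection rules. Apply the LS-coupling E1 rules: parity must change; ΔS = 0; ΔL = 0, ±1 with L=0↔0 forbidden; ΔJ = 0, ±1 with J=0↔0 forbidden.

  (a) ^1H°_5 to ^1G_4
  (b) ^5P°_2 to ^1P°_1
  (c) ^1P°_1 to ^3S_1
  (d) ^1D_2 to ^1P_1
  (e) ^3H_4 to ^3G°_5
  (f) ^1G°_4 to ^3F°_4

2

(a) allowed
(b) forbidden (parity, ΔS fail)
(c) forbidden (ΔS fails)
(d) forbidden (parity fails)
(e) allowed
(f) forbidden (parity, ΔS fail)
Total allowed: 2 of 6.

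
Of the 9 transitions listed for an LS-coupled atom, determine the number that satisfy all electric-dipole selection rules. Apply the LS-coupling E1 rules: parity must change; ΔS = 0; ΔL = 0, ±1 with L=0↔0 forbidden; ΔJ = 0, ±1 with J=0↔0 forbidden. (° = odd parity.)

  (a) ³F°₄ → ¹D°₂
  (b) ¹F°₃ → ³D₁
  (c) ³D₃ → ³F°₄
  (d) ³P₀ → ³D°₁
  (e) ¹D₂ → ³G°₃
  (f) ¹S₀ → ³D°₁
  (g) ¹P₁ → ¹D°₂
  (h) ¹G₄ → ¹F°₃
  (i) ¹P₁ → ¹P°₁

(a) forbidden (parity, ΔS, ΔJ fail)
(b) forbidden (ΔS, ΔJ fail)
(c) allowed
(d) allowed
(e) forbidden (ΔS, ΔL fail)
(f) forbidden (ΔS, ΔL fail)
(g) allowed
(h) allowed
(i) allowed
Total allowed: 5 of 9.

5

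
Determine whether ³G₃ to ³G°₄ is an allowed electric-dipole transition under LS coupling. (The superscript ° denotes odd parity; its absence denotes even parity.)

Parity must change: even → odd — passes.
ΔS = 0: S: 1 → 1 — passes.
ΔL = 0, ±1 (not L=0↔0): L: 4 → 4, ΔL = +0 — passes.
ΔJ = 0, ±1 (not J=0↔0): J: 3 → 4, ΔJ = +1 — passes.
All four E1 rules are satisfied.

allowed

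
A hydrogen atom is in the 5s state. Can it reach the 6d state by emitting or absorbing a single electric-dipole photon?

forbidden

Initial l = 0, final l = 2, so Δl = +2. E1 requires Δl = ±1: fails.
The transition is electric-dipole forbidden.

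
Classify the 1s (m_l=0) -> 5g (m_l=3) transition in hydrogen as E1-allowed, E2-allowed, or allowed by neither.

neither

Δl = 4 − 0 = +4; l_i + l_f = 4.
Δm_l = +3.
E1 (Δl = ±1, |Δm_l| ≤ 1): not satisfied.
E2 (Δl = 0,±2, l_i+l_f ≥ 2, |Δm_l| ≤ 2): not satisfied.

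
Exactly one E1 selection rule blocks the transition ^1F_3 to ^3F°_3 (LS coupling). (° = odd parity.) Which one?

the ΔS = 0 rule

Reading off the term symbols: S 0→1, L 3→3, J 3→3, parity even→odd.
Parity must change: even → odd — satisfied.
ΔS = 0: S: 0 → 1 — violated.
ΔL = 0, ±1 (not L=0↔0): L: 3 → 3, ΔL = +0 — satisfied.
ΔJ = 0, ±1 (not J=0↔0): J: 3 → 3, ΔJ = +0 — satisfied.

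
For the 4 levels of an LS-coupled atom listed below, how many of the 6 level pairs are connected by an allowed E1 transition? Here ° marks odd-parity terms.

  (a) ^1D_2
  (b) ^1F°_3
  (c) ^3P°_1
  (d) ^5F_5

1

(a)–(b): allowed.
(a)–(c): forbidden (ΔS).
(a)–(d): forbidden (parity, ΔS, ΔJ).
(b)–(c): forbidden (parity, ΔS, ΔL, ΔJ).
(b)–(d): forbidden (ΔS, ΔJ).
(c)–(d): forbidden (ΔS, ΔL, ΔJ).
Allowed pairs: 1 of 6.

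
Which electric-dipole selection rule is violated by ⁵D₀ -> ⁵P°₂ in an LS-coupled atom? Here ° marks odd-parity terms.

Initial level: S=2, L=2, J=0, parity even. Final level: S=2, L=1, J=2, parity odd.
ΔS = 0: S: 2 → 2 — satisfied.
ΔL = 0, ±1 (not L=0↔0): L: 2 → 1, ΔL = -1 — satisfied.
Parity must change: even → odd — satisfied.
ΔJ = 0, ±1 (not J=0↔0): J: 0 → 2, ΔJ = +2 — violated.

the ΔJ = 0, ±1 rule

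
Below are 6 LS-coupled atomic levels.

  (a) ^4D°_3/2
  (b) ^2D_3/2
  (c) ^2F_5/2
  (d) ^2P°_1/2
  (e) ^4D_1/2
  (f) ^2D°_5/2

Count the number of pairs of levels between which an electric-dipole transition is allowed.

4

(a)–(b): forbidden (ΔS).
(a)–(c): forbidden (ΔS).
(a)–(d): forbidden (parity, ΔS).
(a)–(e): allowed.
(a)–(f): forbidden (parity, ΔS).
(b)–(c): forbidden (parity).
(b)–(d): allowed.
(b)–(e): forbidden (parity, ΔS).
(b)–(f): allowed.
(c)–(d): forbidden (ΔL, ΔJ).
(c)–(e): forbidden (parity, ΔS, ΔJ).
(c)–(f): allowed.
(d)–(e): forbidden (ΔS).
(d)–(f): forbidden (parity, ΔJ).
(e)–(f): forbidden (ΔS, ΔJ).
Allowed pairs: 4 of 15.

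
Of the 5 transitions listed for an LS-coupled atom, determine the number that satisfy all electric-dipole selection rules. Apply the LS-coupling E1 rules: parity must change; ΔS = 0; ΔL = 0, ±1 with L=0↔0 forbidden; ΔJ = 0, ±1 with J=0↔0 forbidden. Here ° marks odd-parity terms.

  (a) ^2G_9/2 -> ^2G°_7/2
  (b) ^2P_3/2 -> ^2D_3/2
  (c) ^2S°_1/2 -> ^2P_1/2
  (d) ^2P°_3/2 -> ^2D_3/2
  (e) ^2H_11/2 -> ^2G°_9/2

(a) allowed
(b) forbidden (parity fails)
(c) allowed
(d) allowed
(e) allowed
Total allowed: 4 of 5.

4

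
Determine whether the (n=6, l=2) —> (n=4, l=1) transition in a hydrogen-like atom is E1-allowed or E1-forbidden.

Initial l = 2, final l = 1, so Δl = -1. E1 requires Δl = ±1: passes.
All E1 selection rules are satisfied.

allowed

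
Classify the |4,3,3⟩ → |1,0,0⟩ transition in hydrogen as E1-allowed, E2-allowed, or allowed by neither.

Δl = 0 − 3 = -3; l_i + l_f = 3.
Δm_l = -3.
E1 (Δl = ±1, |Δm_l| ≤ 1): not satisfied.
E2 (Δl = 0,±2, l_i+l_f ≥ 2, |Δm_l| ≤ 2): not satisfied.

neither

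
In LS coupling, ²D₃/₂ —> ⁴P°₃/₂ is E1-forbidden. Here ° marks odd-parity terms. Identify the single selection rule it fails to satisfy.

Reading off the term symbols: S 1/2→3/2, L 2→1, J 3/2→3/2, parity even→odd.
Parity must change: even → odd — satisfied.
ΔS = 0: S: 1/2 → 3/2 — violated.
ΔL = 0, ±1 (not L=0↔0): L: 2 → 1, ΔL = -1 — satisfied.
ΔJ = 0, ±1 (not J=0↔0): J: 3/2 → 3/2, ΔJ = +0 — satisfied.

the ΔS = 0 rule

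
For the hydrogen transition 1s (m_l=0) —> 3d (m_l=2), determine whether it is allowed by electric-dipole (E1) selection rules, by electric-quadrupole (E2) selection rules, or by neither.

E2

Δl = 2 − 0 = +2; l_i + l_f = 2.
Δm_l = +2.
E1 (Δl = ±1, |Δm_l| ≤ 1): not satisfied.
E2 (Δl = 0,±2, l_i+l_f ≥ 2, |Δm_l| ≤ 2): satisfied.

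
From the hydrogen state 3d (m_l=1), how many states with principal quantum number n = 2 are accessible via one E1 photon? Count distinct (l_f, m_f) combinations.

2

E1 requires Δl = ±1, so l_f ∈ {1, 3}; with 0 ≤ l_f ≤ n_f−1 = 1, the allowed l_f values are {1}.
For l_f = 1: m_f ∈ {m_i−1, m_i, m_i+1} ∩ [−1, 1] = {0, 1} → 2 states.
Total: 2.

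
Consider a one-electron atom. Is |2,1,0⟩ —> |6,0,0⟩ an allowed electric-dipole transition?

allowed

Initial l = 1, final l = 0, so Δl = -1. E1 requires Δl = ±1: satisfied.
m_l: 0 → 0 (Δm_l = +0). |Δm_l| ≤ 1 satisfied.
All E1 selection rules are satisfied.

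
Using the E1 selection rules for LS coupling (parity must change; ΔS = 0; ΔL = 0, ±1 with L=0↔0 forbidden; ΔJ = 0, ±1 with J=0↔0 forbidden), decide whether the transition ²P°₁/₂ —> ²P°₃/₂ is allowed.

Reading off the term symbols: S 1/2→1/2, L 1→1, J 1/2→3/2, parity odd→odd.
Parity must change: odd → odd — fails.
ΔS = 0: S: 1/2 → 1/2 — ok.
ΔL = 0, ±1 (not L=0↔0): L: 1 → 1, ΔL = +0 — ok.
ΔJ = 0, ±1 (not J=0↔0): J: 1/2 → 3/2, ΔJ = +1 — ok.
Rule(s) violated: parity.

forbidden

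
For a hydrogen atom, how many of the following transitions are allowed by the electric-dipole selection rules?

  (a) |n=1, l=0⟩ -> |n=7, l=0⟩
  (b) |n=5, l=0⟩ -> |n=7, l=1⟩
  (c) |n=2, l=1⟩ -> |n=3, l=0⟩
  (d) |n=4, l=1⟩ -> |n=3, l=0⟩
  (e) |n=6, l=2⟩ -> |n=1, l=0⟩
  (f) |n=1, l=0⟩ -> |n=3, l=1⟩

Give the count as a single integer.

4

(a) forbidden — Δl = +0 (E1 requires Δl = ±1)
(b) allowed
(c) allowed
(d) allowed
(e) forbidden — Δl = -2 (E1 requires Δl = ±1)
(f) allowed
Total allowed: 4 of 6.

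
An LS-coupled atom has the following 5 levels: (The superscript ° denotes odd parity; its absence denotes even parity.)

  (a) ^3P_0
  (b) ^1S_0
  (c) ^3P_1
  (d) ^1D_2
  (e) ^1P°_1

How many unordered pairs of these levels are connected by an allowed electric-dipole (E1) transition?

(a)–(b): forbidden (parity, ΔS, ΔJ).
(a)–(c): forbidden (parity).
(a)–(d): forbidden (parity, ΔS, ΔJ).
(a)–(e): forbidden (ΔS).
(b)–(c): forbidden (parity, ΔS).
(b)–(d): forbidden (parity, ΔL, ΔJ).
(b)–(e): allowed.
(c)–(d): forbidden (parity, ΔS).
(c)–(e): forbidden (ΔS).
(d)–(e): allowed.
Allowed pairs: 2 of 10.

2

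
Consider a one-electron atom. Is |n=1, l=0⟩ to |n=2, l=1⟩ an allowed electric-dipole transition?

allowed

Δl = 1 − 0 = +1; the E1 rule Δl = ±1 is ok.
All E1 selection rules are satisfied.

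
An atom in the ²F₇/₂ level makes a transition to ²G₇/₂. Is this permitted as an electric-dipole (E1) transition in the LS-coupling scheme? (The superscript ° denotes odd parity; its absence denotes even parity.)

forbidden

ΔJ = 0, ±1 (not J=0↔0): J: 7/2 → 7/2, ΔJ = +0 — passes.
ΔS = 0: S: 1/2 → 1/2 — passes.
Parity must change: even → even — fails.
ΔL = 0, ±1 (not L=0↔0): L: 3 → 4, ΔL = +1 — passes.
Rule(s) violated: parity.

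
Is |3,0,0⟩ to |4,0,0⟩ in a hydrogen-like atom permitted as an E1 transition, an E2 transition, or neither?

neither

Δl = 0 − 0 = +0; l_i + l_f = 0.
Δm_l = +0.
E1 (Δl = ±1, |Δm_l| ≤ 1): not satisfied.
E2 (Δl = 0,±2, l_i+l_f ≥ 2, |Δm_l| ≤ 2): not satisfied.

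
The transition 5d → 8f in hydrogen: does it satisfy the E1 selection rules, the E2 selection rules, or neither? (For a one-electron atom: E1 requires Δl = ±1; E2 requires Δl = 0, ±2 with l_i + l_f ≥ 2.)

Δl = 3 − 2 = +1; l_i + l_f = 5.
E1 (Δl = ±1): satisfied.
E2 (Δl = 0,±2, l_i+l_f ≥ 2): not satisfied.

E1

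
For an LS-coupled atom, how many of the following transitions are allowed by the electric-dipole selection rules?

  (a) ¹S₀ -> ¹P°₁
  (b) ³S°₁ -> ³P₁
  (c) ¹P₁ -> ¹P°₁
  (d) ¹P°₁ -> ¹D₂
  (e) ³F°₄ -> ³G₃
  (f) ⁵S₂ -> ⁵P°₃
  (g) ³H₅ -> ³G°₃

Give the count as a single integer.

(a) allowed
(b) allowed
(c) allowed
(d) allowed
(e) allowed
(f) allowed
(g) forbidden (ΔJ fails)
Total allowed: 6 of 7.

6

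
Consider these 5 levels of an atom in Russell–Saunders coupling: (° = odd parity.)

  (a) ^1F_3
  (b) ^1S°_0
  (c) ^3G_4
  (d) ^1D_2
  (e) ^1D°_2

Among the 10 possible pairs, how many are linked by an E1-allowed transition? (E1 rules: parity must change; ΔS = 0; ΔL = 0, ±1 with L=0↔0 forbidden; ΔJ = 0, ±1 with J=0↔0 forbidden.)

(a)–(b): forbidden (ΔL, ΔJ).
(a)–(c): forbidden (parity, ΔS).
(a)–(d): forbidden (parity).
(a)–(e): allowed.
(b)–(c): forbidden (ΔS, ΔL, ΔJ).
(b)–(d): forbidden (ΔL, ΔJ).
(b)–(e): forbidden (parity, ΔL, ΔJ).
(c)–(d): forbidden (parity, ΔS, ΔL, ΔJ).
(c)–(e): forbidden (ΔS, ΔL, ΔJ).
(d)–(e): allowed.
Allowed pairs: 2 of 10.

2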